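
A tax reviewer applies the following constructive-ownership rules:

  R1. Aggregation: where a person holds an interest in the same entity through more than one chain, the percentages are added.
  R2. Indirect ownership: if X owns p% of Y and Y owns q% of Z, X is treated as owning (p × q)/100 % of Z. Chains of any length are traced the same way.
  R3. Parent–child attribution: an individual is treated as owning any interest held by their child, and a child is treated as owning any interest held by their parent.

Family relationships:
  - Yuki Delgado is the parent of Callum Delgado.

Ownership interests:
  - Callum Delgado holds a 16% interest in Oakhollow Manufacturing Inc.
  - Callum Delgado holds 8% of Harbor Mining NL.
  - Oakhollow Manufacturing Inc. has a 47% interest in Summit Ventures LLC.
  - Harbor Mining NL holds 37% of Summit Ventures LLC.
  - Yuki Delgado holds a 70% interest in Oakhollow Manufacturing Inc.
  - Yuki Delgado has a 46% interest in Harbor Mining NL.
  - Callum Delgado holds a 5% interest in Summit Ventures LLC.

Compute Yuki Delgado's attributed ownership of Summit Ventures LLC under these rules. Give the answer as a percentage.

65.4%

By parent–child attribution (R3), Yuki Delgado is treated as also owning Callum Delgado's interest in Oakhollow Manufacturing Inc, giving 70% + 16% = 86%.
By parent–child attribution (R3), Yuki Delgado is treated as also owning Callum Delgado's interest in Harbor Mining NL, giving 46% + 8% = 54%.
By parent–child attribution (R3), Yuki Delgado is treated as owning Callum Delgado's 5% interest in Summit Ventures LLC.
Chain via Oakhollow Manufacturing Inc. (R2): 86% × 47% = 40.42% of Summit Ventures LLC.
Chain via Harbor Mining NL (R2): 54% × 37% = 19.98% of Summit Ventures LLC.
Direct interest in Summit Ventures LLC: 5%.
Aggregating (R1): 40.42% + 19.98% + 5% = 65.4%.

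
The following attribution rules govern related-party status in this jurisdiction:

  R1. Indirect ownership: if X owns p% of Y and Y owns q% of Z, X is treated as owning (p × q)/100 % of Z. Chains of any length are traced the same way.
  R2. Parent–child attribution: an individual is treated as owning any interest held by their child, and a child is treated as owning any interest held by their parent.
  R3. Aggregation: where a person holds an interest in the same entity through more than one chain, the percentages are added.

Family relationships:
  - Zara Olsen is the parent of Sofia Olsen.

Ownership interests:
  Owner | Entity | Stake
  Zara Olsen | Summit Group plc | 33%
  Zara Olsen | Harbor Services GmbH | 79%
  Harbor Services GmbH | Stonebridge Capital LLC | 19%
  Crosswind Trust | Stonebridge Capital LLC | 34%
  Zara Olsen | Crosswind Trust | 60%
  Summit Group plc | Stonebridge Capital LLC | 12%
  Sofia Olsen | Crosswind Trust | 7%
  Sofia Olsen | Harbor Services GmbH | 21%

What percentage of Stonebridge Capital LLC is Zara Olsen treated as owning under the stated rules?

45.74%

By parent–child attribution (R2), Zara Olsen is treated as also owning Sofia Olsen's interest in Harbor Services GmbH, giving 79% + 21% = 100%.
By parent–child attribution (R2), Zara Olsen is treated as also owning Sofia Olsen's interest in Crosswind Trust, giving 60% + 7% = 67%.
Chain via Summit Group plc (R1): 33% × 12% = 3.96% of Stonebridge Capital LLC.
Chain via Harbor Services GmbH (R1): 100% × 19% = 19% of Stonebridge Capital LLC.
Chain via Crosswind Trust (R1): 67% × 34% = 22.78% of Stonebridge Capital LLC.
Aggregating (R3): 3.96% + 19% + 22.78% = 45.74%.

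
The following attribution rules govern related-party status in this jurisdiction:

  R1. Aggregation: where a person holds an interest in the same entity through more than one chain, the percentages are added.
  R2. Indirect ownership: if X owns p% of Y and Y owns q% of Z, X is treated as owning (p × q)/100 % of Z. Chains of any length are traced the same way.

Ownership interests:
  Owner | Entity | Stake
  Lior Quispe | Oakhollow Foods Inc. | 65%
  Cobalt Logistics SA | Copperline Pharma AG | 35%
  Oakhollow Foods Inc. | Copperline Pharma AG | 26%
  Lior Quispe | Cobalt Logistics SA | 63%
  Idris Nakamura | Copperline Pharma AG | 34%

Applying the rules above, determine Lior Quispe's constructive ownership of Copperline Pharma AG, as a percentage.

Chain via Cobalt Logistics SA (R2): 63% × 35% = 22.05% of Copperline Pharma AG.
Chain via Oakhollow Foods Inc. (R2): 65% × 26% = 16.9% of Copperline Pharma AG.
Aggregating (R1): 22.05% + 16.9% = 38.95%.

38.95%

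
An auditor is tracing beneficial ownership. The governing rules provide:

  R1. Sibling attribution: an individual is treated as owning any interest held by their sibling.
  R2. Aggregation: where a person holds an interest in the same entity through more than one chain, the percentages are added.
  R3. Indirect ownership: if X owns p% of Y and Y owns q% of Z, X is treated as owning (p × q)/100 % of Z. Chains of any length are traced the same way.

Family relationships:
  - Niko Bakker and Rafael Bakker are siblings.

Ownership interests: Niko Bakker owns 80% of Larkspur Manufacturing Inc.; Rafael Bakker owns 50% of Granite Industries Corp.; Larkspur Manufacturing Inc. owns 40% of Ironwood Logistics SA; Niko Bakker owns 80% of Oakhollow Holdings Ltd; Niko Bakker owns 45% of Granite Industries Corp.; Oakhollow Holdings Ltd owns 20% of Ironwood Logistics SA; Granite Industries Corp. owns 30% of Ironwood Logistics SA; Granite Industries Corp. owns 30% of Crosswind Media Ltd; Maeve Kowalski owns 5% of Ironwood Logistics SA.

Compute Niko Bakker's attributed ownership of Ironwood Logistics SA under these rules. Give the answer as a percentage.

76.5%

By sibling attribution (R1), Niko Bakker is treated as also owning Rafael Bakker's interest in Granite Industries Corp, giving 45% + 50% = 95%.
Chain via Oakhollow Holdings Ltd (R3): 80% × 20% = 16% of Ironwood Logistics SA.
Chain via Larkspur Manufacturing Inc. (R3): 80% × 40% = 32% of Ironwood Logistics SA.
Chain via Granite Industries Corp. (R3): 95% × 30% = 28.5% of Ironwood Logistics SA.
Aggregating (R2): 16% + 32% + 28.5% = 76.5%.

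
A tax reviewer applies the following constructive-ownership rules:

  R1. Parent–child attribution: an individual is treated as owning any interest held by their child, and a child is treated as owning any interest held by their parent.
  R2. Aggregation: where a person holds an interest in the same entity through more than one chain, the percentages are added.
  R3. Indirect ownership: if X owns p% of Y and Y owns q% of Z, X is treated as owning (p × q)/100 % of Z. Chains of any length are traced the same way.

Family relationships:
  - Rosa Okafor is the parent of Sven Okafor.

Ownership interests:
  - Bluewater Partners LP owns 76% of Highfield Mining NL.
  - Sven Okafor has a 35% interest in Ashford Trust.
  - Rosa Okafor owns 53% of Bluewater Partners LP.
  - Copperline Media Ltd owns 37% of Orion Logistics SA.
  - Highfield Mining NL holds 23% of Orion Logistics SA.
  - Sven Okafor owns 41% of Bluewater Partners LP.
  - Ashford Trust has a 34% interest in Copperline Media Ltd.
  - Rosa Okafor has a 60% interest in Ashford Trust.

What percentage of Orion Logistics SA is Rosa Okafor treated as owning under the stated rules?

28.3822%

By parent–child attribution (R1), Rosa Okafor is treated as also owning Sven Okafor's interest in Ashford Trust, giving 60% + 35% = 95%.
By parent–child attribution (R1), Rosa Okafor is treated as also owning Sven Okafor's interest in Bluewater Partners LP, giving 53% + 41% = 94%.
Chain via Ashford Trust → Copperline Media Ltd (R3): 95% × 34% × 37% = 11.951% of Orion Logistics SA.
Chain via Bluewater Partners LP → Highfield Mining NL (R3): 94% × 76% × 23% = 16.4312% of Orion Logistics SA.
Aggregating (R2): 11.951% + 16.4312% = 28.3822%.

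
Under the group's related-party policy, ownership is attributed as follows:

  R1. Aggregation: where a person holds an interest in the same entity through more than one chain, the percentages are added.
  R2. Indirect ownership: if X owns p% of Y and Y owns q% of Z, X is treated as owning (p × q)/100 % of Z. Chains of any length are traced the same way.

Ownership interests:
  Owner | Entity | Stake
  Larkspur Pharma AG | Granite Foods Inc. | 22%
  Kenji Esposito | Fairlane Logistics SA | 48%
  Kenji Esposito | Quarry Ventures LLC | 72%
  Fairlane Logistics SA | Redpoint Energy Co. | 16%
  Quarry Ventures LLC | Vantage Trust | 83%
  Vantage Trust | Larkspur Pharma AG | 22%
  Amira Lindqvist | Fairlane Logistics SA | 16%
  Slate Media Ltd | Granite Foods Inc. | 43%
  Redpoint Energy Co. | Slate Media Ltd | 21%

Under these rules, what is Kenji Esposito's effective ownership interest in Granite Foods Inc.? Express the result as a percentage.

3.585888%

Chain via Fairlane Logistics SA → Redpoint Energy Co. → Slate Media Ltd (R2): 48% × 16% × 21% × 43% = 0.693504% of Granite Foods Inc.
Chain via Quarry Ventures LLC → Vantage Trust → Larkspur Pharma AG (R2): 72% × 83% × 22% × 22% = 2.892384% of Granite Foods Inc.
Aggregating (R1): 0.693504% + 2.892384% = 3.585888%.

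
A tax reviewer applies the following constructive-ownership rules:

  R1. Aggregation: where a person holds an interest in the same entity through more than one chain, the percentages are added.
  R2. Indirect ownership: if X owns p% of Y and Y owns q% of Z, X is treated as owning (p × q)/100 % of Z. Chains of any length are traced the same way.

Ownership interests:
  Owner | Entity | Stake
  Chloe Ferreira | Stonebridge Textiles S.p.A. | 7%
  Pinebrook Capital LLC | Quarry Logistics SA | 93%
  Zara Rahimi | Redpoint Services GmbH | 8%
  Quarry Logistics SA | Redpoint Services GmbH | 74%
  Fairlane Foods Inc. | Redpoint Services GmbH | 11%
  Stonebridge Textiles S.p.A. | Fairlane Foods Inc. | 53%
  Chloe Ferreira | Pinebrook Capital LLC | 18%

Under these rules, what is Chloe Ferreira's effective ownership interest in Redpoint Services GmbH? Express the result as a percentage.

12.7957%

Chain via Stonebridge Textiles S.p.A. → Fairlane Foods Inc. (R2): 7% × 53% × 11% = 0.4081% of Redpoint Services GmbH.
Chain via Pinebrook Capital LLC → Quarry Logistics SA (R2): 18% × 93% × 74% = 12.3876% of Redpoint Services GmbH.
Aggregating (R1): 0.4081% + 12.3876% = 12.7957%.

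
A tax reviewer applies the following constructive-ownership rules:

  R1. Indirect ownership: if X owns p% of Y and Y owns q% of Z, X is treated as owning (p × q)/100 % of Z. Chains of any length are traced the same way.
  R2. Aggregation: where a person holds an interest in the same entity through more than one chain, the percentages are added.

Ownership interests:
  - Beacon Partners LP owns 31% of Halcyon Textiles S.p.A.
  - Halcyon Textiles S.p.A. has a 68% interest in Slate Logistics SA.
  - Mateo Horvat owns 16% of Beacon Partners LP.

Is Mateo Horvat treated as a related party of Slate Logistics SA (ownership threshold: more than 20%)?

No

Chain via Beacon Partners LP → Halcyon Textiles S.p.A. (R1): 16% × 31% × 68% = 3.3728% of Slate Logistics SA.
3.3728% does not exceed the 20% threshold, so Mateo is not a related party to Slate Logistics SA.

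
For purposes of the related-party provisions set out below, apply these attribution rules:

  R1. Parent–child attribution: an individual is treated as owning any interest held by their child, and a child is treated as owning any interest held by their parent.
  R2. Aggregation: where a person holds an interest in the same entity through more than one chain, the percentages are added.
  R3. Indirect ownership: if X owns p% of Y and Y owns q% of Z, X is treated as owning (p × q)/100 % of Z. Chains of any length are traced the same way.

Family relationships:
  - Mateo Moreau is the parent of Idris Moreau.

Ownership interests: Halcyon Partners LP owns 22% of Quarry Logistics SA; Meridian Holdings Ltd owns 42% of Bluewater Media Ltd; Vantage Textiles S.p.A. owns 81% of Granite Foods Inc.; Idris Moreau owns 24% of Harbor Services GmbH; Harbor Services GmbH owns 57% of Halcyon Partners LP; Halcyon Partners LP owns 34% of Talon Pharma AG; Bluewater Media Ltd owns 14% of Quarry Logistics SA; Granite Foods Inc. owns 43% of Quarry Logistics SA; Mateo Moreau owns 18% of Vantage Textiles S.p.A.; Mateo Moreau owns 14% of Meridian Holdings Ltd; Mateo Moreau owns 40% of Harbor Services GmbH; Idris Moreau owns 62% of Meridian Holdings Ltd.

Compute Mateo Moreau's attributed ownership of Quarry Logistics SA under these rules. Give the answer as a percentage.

18.7638%

By parent–child attribution (R1), Mateo Moreau is treated as also owning Idris Moreau's interest in Harbor Services GmbH, giving 40% + 24% = 64%.
By parent–child attribution (R1), Mateo Moreau is treated as also owning Idris Moreau's interest in Meridian Holdings Ltd, giving 14% + 62% = 76%.
Chain via Harbor Services GmbH → Halcyon Partners LP (R3): 64% × 57% × 22% = 8.0256% of Quarry Logistics SA.
Chain via Meridian Holdings Ltd → Bluewater Media Ltd (R3): 76% × 42% × 14% = 4.4688% of Quarry Logistics SA.
Chain via Vantage Textiles S.p.A. → Granite Foods Inc. (R3): 18% × 81% × 43% = 6.2694% of Quarry Logistics SA.
Aggregating (R2): 8.0256% + 4.4688% + 6.2694% = 18.7638%.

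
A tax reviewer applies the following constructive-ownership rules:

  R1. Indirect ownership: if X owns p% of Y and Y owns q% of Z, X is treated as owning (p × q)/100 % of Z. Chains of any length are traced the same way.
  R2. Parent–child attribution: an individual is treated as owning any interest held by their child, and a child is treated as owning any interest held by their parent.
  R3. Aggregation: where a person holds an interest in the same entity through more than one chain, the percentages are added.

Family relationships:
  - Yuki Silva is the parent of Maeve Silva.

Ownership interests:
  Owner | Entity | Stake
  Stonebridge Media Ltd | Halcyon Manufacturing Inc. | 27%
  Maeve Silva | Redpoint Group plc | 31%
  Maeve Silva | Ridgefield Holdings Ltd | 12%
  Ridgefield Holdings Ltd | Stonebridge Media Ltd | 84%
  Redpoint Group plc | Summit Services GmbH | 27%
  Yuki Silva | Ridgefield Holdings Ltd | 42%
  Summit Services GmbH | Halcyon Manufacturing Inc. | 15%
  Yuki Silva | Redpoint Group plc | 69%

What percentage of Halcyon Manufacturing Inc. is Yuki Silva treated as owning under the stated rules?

By parent–child attribution (R2), Yuki Silva is treated as also owning Maeve Silva's interest in Redpoint Group plc, giving 69% + 31% = 100%.
By parent–child attribution (R2), Yuki Silva is treated as also owning Maeve Silva's interest in Ridgefield Holdings Ltd, giving 42% + 12% = 54%.
Chain via Redpoint Group plc → Summit Services GmbH (R1): 100% × 27% × 15% = 4.05% of Halcyon Manufacturing Inc.
Chain via Ridgefield Holdings Ltd → Stonebridge Media Ltd (R1): 54% × 84% × 27% = 12.2472% of Halcyon Manufacturing Inc.
Aggregating (R3): 4.05% + 12.2472% = 16.2972%.

16.2972%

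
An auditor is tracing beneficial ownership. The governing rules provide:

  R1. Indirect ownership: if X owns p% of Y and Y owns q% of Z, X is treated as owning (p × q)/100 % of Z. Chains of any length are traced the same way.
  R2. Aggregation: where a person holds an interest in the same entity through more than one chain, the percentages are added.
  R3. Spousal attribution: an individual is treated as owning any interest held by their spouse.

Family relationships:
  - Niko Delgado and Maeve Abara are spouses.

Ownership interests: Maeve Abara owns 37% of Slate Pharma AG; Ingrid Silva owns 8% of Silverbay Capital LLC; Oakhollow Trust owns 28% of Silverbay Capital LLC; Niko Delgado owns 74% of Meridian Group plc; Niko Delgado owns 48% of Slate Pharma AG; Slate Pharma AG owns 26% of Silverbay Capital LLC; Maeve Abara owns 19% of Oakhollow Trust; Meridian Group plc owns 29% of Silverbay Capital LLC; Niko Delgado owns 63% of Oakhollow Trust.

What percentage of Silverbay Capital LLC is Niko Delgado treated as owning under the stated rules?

66.52%

By spousal attribution (R3), Niko Delgado is treated as also owning Maeve Abara's interest in Oakhollow Trust, giving 63% + 19% = 82%.
By spousal attribution (R3), Niko Delgado is treated as also owning Maeve Abara's interest in Slate Pharma AG, giving 48% + 37% = 85%.
Chain via Meridian Group plc (R1): 74% × 29% = 21.46% of Silverbay Capital LLC.
Chain via Oakhollow Trust (R1): 82% × 28% = 22.96% of Silverbay Capital LLC.
Chain via Slate Pharma AG (R1): 85% × 26% = 22.1% of Silverbay Capital LLC.
Aggregating (R2): 21.46% + 22.96% + 22.1% = 66.52%.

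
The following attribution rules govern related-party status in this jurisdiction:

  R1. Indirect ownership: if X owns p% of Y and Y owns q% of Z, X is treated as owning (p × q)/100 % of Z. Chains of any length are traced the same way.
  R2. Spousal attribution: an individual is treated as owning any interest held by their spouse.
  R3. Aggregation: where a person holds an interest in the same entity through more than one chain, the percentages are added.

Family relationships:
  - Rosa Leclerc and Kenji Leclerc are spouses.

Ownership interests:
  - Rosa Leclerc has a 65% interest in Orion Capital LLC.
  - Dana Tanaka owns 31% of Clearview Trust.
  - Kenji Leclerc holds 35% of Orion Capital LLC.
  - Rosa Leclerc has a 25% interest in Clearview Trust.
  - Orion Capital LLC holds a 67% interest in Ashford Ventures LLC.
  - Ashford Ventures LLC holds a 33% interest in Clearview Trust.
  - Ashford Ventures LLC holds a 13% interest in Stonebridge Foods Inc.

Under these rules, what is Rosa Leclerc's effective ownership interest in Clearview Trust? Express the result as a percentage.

47.11%

By spousal attribution (R2), Rosa Leclerc is treated as also owning Kenji Leclerc's interest in Orion Capital LLC, giving 65% + 35% = 100%.
Chain via Orion Capital LLC → Ashford Ventures LLC (R1): 100% × 67% × 33% = 22.11% of Clearview Trust.
Direct interest in Clearview Trust: 25%.
Aggregating (R3): 22.11% + 25% = 47.11%.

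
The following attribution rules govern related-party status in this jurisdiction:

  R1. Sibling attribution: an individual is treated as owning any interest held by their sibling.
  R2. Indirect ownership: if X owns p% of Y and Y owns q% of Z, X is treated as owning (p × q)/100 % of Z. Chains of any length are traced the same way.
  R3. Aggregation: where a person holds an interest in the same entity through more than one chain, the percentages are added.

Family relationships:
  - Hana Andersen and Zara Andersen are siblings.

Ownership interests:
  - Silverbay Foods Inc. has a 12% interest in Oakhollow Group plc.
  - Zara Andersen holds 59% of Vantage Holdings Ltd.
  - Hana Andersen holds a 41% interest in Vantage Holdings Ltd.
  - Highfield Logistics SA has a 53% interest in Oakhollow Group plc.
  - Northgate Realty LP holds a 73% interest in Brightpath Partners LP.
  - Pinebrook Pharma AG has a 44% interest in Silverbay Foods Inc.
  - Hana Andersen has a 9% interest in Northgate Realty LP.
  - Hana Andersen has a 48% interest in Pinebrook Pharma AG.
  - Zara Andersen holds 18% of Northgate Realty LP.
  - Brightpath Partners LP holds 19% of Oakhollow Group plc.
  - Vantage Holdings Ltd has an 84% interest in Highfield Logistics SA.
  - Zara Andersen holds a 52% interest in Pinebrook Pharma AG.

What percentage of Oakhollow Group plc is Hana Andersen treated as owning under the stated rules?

53.5449%

By sibling attribution (R1), Hana Andersen is treated as also owning Zara Andersen's interest in Pinebrook Pharma AG, giving 48% + 52% = 100%.
By sibling attribution (R1), Hana Andersen is treated as also owning Zara Andersen's interest in Vantage Holdings Ltd, giving 41% + 59% = 100%.
By sibling attribution (R1), Hana Andersen is treated as also owning Zara Andersen's interest in Northgate Realty LP, giving 9% + 18% = 27%.
Chain via Pinebrook Pharma AG → Silverbay Foods Inc. (R2): 100% × 44% × 12% = 5.28% of Oakhollow Group plc.
Chain via Vantage Holdings Ltd → Highfield Logistics SA (R2): 100% × 84% × 53% = 44.52% of Oakhollow Group plc.
Chain via Northgate Realty LP → Brightpath Partners LP (R2): 27% × 73% × 19% = 3.7449% of Oakhollow Group plc.
Aggregating (R3): 5.28% + 44.52% + 3.7449% = 53.5449%.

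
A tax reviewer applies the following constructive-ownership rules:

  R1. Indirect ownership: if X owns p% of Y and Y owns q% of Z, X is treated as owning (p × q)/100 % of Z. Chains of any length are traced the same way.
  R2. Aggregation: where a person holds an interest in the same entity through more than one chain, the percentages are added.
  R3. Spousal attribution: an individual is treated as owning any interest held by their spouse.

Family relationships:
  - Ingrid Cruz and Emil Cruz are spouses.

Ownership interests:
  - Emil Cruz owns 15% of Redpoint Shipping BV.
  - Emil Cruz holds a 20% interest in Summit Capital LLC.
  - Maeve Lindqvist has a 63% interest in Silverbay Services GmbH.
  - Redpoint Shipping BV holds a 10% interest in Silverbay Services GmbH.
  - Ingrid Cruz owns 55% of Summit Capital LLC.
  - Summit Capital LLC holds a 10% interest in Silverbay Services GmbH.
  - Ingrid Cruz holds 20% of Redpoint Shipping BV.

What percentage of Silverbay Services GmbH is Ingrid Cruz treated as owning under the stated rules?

11%

By spousal attribution (R3), Ingrid Cruz is treated as also owning Emil Cruz's interest in Summit Capital LLC, giving 55% + 20% = 75%.
By spousal attribution (R3), Ingrid Cruz is treated as also owning Emil Cruz's interest in Redpoint Shipping BV, giving 20% + 15% = 35%.
Chain via Summit Capital LLC (R1): 75% × 10% = 7.5% of Silverbay Services GmbH.
Chain via Redpoint Shipping BV (R1): 35% × 10% = 3.5% of Silverbay Services GmbH.
Aggregating (R2): 7.5% + 3.5% = 11%.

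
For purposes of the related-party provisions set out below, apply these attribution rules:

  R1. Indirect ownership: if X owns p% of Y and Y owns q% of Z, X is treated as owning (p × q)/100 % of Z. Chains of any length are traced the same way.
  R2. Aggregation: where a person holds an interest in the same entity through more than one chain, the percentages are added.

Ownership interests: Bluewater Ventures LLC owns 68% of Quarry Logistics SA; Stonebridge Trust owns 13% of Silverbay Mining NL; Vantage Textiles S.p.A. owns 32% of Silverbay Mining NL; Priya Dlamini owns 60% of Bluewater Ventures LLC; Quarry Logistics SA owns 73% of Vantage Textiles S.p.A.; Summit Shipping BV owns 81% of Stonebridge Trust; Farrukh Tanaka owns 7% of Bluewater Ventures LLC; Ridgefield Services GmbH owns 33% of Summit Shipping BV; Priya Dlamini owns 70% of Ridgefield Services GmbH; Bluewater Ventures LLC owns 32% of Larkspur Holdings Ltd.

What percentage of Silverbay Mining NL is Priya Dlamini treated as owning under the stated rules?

Chain via Ridgefield Services GmbH → Summit Shipping BV → Stonebridge Trust (R1): 70% × 33% × 81% × 13% = 2.43243% of Silverbay Mining NL.
Chain via Bluewater Ventures LLC → Quarry Logistics SA → Vantage Textiles S.p.A. (R1): 60% × 68% × 73% × 32% = 9.53088% of Silverbay Mining NL.
Aggregating (R2): 2.43243% + 9.53088% = 11.96331%.

11.96331%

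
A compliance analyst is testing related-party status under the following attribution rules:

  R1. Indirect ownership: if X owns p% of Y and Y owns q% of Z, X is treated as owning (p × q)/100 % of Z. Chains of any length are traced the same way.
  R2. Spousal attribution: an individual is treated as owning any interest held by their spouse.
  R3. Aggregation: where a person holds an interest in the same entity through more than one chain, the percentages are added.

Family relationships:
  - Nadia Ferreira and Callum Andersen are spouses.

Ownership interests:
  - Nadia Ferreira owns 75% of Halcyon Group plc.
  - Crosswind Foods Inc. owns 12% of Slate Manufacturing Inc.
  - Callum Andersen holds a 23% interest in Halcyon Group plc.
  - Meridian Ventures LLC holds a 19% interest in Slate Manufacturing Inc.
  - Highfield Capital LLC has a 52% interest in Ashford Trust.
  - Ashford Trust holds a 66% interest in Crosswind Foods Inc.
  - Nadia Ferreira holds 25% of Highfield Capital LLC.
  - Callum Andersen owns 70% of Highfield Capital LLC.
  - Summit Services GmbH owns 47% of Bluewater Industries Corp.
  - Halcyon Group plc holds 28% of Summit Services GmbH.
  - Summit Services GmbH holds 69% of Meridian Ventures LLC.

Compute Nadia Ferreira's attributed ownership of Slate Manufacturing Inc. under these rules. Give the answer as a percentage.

7.509864%

By spousal attribution (R2), Nadia Ferreira is treated as also owning Callum Andersen's interest in Highfield Capital LLC, giving 25% + 70% = 95%.
By spousal attribution (R2), Nadia Ferreira is treated as also owning Callum Andersen's interest in Halcyon Group plc, giving 75% + 23% = 98%.
Chain via Highfield Capital LLC → Ashford Trust → Crosswind Foods Inc. (R1): 95% × 52% × 66% × 12% = 3.91248% of Slate Manufacturing Inc.
Chain via Halcyon Group plc → Summit Services GmbH → Meridian Ventures LLC (R1): 98% × 28% × 69% × 19% = 3.597384% of Slate Manufacturing Inc.
Aggregating (R3): 3.91248% + 3.597384% = 7.509864%.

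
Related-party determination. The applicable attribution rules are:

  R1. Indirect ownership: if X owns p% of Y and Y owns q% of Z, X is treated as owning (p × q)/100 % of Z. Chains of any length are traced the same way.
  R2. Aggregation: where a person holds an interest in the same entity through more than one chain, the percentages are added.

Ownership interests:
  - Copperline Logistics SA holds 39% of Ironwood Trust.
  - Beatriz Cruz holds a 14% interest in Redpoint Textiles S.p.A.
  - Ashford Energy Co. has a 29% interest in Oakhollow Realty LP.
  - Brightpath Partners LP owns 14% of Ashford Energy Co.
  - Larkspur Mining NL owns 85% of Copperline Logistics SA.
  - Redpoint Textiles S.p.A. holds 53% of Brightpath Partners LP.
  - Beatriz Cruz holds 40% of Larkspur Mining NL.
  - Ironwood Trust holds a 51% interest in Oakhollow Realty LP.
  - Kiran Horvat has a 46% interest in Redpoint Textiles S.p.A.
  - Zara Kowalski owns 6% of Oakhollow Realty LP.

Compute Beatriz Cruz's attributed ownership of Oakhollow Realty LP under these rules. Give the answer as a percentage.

7.063852%

Chain via Larkspur Mining NL → Copperline Logistics SA → Ironwood Trust (R1): 40% × 85% × 39% × 51% = 6.7626% of Oakhollow Realty LP.
Chain via Redpoint Textiles S.p.A. → Brightpath Partners LP → Ashford Energy Co. (R1): 14% × 53% × 14% × 29% = 0.301252% of Oakhollow Realty LP.
Aggregating (R2): 6.7626% + 0.301252% = 7.063852%.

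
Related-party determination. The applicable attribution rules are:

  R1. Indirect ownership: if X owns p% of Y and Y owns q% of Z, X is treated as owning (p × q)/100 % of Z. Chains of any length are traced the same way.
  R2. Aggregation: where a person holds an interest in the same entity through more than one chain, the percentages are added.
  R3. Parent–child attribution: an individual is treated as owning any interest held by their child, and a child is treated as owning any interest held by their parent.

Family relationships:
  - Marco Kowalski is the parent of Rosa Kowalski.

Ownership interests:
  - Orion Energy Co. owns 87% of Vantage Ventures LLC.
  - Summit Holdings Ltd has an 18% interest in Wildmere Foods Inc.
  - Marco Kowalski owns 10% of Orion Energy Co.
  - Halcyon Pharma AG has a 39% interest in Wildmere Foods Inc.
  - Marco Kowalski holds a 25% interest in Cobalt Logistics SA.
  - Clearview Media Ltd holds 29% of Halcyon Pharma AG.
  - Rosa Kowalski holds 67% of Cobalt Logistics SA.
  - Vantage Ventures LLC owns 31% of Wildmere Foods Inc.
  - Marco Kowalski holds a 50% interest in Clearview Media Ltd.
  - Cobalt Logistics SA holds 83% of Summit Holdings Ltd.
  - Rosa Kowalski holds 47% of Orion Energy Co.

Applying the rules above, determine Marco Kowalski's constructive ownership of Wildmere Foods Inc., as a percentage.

By parent–child attribution (R3), Marco Kowalski is treated as also owning Rosa Kowalski's interest in Cobalt Logistics SA, giving 25% + 67% = 92%.
By parent–child attribution (R3), Marco Kowalski is treated as also owning Rosa Kowalski's interest in Orion Energy Co, giving 10% + 47% = 57%.
Chain via Cobalt Logistics SA → Summit Holdings Ltd (R1): 92% × 83% × 18% = 13.7448% of Wildmere Foods Inc.
Chain via Orion Energy Co. → Vantage Ventures LLC (R1): 57% × 87% × 31% = 15.3729% of Wildmere Foods Inc.
Chain via Clearview Media Ltd → Halcyon Pharma AG (R1): 50% × 29% × 39% = 5.655% of Wildmere Foods Inc.
Aggregating (R2): 13.7448% + 15.3729% + 5.655% = 34.7727%.

34.7727%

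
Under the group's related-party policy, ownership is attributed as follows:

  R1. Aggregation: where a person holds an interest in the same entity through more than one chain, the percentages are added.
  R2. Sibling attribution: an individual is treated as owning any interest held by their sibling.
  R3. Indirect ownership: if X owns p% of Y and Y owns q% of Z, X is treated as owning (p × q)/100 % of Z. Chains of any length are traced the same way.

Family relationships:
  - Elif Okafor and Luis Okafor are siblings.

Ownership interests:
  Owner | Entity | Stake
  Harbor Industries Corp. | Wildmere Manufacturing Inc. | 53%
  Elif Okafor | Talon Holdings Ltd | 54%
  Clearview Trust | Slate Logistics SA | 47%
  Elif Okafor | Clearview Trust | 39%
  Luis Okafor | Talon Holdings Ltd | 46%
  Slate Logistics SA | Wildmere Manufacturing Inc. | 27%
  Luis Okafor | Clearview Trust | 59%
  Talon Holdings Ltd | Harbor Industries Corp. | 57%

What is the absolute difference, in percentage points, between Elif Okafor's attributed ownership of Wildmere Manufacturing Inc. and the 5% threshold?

37.6462

By sibling attribution (R2), Elif Okafor is treated as also owning Luis Okafor's interest in Talon Holdings Ltd, giving 54% + 46% = 100%.
By sibling attribution (R2), Elif Okafor is treated as also owning Luis Okafor's interest in Clearview Trust, giving 39% + 59% = 98%.
Chain via Talon Holdings Ltd → Harbor Industries Corp. (R3): 100% × 57% × 53% = 30.21% of Wildmere Manufacturing Inc.
Chain via Clearview Trust → Slate Logistics SA (R3): 98% × 47% × 27% = 12.4362% of Wildmere Manufacturing Inc.
Aggregating (R1): 30.21% + 12.4362% = 42.6462%.
42.6462% exceeds the 5% threshold by 37.6462 percentage points.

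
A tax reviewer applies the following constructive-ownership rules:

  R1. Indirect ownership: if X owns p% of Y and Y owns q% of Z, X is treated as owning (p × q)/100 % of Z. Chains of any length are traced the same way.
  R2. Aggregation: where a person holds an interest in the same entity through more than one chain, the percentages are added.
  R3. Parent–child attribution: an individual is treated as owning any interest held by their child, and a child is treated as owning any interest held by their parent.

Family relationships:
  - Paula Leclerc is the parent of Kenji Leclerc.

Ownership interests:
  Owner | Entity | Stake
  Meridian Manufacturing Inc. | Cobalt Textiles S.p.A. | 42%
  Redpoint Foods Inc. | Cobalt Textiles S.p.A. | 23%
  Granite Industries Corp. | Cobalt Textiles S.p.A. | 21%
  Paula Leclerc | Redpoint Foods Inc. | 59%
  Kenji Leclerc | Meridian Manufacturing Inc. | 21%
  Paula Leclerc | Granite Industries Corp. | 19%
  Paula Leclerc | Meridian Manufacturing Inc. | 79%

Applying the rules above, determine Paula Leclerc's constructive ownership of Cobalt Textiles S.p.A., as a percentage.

By parent–child attribution (R3), Paula Leclerc is treated as also owning Kenji Leclerc's interest in Meridian Manufacturing Inc, giving 79% + 21% = 100%.
Chain via Meridian Manufacturing Inc. (R1): 100% × 42% = 42% of Cobalt Textiles S.p.A.
Chain via Redpoint Foods Inc. (R1): 59% × 23% = 13.57% of Cobalt Textiles S.p.A.
Chain via Granite Industries Corp. (R1): 19% × 21% = 3.99% of Cobalt Textiles S.p.A.
Aggregating (R2): 42% + 13.57% + 3.99% = 59.56%.

59.56%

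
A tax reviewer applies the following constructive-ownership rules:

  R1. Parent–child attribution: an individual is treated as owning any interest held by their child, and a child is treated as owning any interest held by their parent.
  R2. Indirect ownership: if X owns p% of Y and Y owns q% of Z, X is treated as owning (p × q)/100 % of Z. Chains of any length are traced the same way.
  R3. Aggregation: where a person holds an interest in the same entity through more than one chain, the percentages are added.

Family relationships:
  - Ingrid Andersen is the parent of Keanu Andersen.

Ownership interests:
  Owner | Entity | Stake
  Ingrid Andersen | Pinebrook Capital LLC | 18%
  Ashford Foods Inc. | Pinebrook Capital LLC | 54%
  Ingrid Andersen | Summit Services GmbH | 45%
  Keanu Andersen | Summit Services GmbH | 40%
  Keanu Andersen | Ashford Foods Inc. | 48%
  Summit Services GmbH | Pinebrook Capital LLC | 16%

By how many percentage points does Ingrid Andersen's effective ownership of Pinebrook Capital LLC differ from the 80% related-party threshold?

22.48

By parent–child attribution (R1), Ingrid Andersen is treated as also owning Keanu Andersen's interest in Summit Services GmbH, giving 45% + 40% = 85%.
By parent–child attribution (R1), Ingrid Andersen is treated as owning Keanu Andersen's 48% interest in Ashford Foods Inc.
Chain via Summit Services GmbH (R2): 85% × 16% = 13.6% of Pinebrook Capital LLC.
Direct interest in Pinebrook Capital LLC: 18%.
Chain via Ashford Foods Inc. (R2): 48% × 54% = 25.92% of Pinebrook Capital LLC.
Aggregating (R3): 13.6% + 18% + 25.92% = 57.52%.
57.52% falls short of the 80% threshold by 22.48 percentage points.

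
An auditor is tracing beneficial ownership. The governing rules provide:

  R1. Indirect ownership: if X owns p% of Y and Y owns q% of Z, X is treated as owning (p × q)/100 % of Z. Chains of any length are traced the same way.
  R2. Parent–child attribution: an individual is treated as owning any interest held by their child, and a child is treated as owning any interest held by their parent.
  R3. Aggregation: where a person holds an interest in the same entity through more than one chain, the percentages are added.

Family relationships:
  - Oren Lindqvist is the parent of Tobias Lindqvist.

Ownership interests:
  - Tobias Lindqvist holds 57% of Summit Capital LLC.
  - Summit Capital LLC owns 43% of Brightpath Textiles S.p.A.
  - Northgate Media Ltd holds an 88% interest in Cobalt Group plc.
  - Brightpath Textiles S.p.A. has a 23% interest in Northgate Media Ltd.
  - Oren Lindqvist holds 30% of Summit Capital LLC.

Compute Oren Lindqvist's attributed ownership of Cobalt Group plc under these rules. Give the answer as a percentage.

By parent–child attribution (R2), Oren Lindqvist is treated as also owning Tobias Lindqvist's interest in Summit Capital LLC, giving 30% + 57% = 87%.
Chain via Summit Capital LLC → Brightpath Textiles S.p.A. → Northgate Media Ltd (R1): 87% × 43% × 23% × 88% = 7.571784% of Cobalt Group plc.

7.571784%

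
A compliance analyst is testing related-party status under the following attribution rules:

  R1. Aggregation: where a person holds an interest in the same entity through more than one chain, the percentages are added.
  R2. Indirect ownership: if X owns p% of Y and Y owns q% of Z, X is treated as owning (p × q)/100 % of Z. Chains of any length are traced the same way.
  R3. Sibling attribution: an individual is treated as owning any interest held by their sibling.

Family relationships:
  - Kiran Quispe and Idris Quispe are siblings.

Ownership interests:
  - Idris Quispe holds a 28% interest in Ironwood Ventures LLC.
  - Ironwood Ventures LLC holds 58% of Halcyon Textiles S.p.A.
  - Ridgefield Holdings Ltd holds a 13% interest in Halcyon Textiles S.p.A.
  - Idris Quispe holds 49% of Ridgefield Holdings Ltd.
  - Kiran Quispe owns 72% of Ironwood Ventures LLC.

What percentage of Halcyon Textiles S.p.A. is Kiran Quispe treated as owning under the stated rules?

By sibling attribution (R3), Kiran Quispe is treated as also owning Idris Quispe's interest in Ironwood Ventures LLC, giving 72% + 28% = 100%.
By sibling attribution (R3), Kiran Quispe is treated as owning Idris Quispe's 49% interest in Ridgefield Holdings Ltd.
Chain via Ironwood Ventures LLC (R2): 100% × 58% = 58% of Halcyon Textiles S.p.A.
Chain via Ridgefield Holdings Ltd (R2): 49% × 13% = 6.37% of Halcyon Textiles S.p.A.
Aggregating (R1): 58% + 6.37% = 64.37%.

64.37%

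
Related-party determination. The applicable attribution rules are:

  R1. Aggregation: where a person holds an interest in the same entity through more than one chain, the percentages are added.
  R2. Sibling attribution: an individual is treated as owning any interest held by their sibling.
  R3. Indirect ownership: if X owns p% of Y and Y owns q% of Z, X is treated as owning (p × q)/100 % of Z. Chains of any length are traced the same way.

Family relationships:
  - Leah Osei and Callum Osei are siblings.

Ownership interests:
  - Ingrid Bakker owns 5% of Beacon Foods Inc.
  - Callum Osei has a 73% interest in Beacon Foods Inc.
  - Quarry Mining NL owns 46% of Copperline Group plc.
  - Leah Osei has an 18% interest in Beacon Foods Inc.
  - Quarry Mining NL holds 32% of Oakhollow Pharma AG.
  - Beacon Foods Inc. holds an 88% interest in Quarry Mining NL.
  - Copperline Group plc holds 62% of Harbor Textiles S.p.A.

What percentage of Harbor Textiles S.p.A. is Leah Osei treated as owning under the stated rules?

By sibling attribution (R2), Leah Osei is treated as also owning Callum Osei's interest in Beacon Foods Inc, giving 18% + 73% = 91%.
Chain via Beacon Foods Inc. → Quarry Mining NL → Copperline Group plc (R3): 91% × 88% × 46% × 62% = 22.838816% of Harbor Textiles S.p.A.

22.838816%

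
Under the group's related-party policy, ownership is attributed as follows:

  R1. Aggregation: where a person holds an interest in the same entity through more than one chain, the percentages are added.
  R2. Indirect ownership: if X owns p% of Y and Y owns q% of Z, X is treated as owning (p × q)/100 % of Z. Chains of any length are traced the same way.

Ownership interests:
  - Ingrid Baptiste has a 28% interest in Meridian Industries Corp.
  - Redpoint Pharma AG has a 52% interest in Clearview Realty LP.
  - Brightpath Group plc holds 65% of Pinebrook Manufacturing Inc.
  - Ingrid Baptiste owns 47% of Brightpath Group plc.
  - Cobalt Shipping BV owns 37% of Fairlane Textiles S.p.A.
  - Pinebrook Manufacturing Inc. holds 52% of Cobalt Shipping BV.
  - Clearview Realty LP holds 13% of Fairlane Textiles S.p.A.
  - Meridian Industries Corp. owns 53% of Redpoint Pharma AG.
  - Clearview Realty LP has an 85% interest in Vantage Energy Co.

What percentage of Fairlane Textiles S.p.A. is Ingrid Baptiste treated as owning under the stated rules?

Chain via Meridian Industries Corp. → Redpoint Pharma AG → Clearview Realty LP (R2): 28% × 53% × 52% × 13% = 1.003184% of Fairlane Textiles S.p.A.
Chain via Brightpath Group plc → Pinebrook Manufacturing Inc. → Cobalt Shipping BV (R2): 47% × 65% × 52% × 37% = 5.87782% of Fairlane Textiles S.p.A.
Aggregating (R1): 1.003184% + 5.87782% = 6.881004%.

6.881004%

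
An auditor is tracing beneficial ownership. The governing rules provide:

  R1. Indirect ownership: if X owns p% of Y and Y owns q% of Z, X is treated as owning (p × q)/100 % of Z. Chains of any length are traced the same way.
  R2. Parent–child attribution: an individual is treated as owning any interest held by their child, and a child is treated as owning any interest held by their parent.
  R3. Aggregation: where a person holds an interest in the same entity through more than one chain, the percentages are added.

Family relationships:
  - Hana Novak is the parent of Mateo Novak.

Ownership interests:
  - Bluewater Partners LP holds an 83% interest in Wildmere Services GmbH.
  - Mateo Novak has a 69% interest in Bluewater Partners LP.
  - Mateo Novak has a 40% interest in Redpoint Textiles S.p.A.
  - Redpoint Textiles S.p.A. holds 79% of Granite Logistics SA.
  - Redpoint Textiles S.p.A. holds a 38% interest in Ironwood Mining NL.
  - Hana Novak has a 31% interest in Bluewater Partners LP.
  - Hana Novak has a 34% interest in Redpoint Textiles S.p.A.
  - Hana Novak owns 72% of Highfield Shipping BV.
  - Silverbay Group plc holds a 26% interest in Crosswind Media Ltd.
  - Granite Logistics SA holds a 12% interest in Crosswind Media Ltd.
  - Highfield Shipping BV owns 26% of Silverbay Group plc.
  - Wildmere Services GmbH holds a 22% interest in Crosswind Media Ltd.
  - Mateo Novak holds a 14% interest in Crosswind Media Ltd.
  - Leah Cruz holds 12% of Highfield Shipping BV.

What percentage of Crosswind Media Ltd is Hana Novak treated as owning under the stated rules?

By parent–child attribution (R2), Hana Novak is treated as also owning Mateo Novak's interest in Bluewater Partners LP, giving 31% + 69% = 100%.
By parent–child attribution (R2), Hana Novak is treated as also owning Mateo Novak's interest in Redpoint Textiles S.p.A, giving 34% + 40% = 74%.
By parent–child attribution (R2), Hana Novak is treated as owning Mateo Novak's 14% interest in Crosswind Media Ltd.
Chain via Bluewater Partners LP → Wildmere Services GmbH (R1): 100% × 83% × 22% = 18.26% of Crosswind Media Ltd.
Chain via Redpoint Textiles S.p.A. → Granite Logistics SA (R1): 74% × 79% × 12% = 7.0152% of Crosswind Media Ltd.
Chain via Highfield Shipping BV → Silverbay Group plc (R1): 72% × 26% × 26% = 4.8672% of Crosswind Media Ltd.
Direct interest in Crosswind Media Ltd: 14%.
Aggregating (R3): 18.26% + 7.0152% + 4.8672% + 14% = 44.1424%.

44.1424%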